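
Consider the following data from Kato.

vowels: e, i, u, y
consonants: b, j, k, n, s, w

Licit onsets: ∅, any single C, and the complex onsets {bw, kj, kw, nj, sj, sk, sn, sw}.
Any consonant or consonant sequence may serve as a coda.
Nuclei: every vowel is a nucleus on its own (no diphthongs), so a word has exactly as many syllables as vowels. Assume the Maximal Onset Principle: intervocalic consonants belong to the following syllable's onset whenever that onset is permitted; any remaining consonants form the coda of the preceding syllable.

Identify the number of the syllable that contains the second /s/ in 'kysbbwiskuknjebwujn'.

3

Vowels present: y, i, u, e, u; each is a nucleus, giving 5 syllables.
V1 /y/ – V2 /i/: /sbbw/ splits as /sb/ + /bw/ (/bw/ is the longest suffix that is a licit onset).
V2 /i/ – V3 /u/: /sk/ — entire cluster is a permitted onset → onset /sk/, coda ∅.
V3 /u/ – V4 /e/: /knj/ splits as /k/ + /nj/ (/nj/ is the longest suffix that is a licit onset).
V4 /e/ – V5 /u/: cluster /bw/ — /bw/ is itself a permitted onset, so the whole cluster goes right; preceding coda = ∅.
Putting it together: kysb.bwi.skuk.nje.bwujn.
The second /s/ is in the onset of syllable 3 (/skuk/).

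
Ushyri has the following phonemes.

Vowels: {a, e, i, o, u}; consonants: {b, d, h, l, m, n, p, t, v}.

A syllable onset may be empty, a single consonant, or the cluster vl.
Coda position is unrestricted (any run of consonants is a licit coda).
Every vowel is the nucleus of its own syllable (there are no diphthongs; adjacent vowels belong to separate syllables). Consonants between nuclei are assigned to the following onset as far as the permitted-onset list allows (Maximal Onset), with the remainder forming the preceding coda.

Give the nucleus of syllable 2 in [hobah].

The vowels are o, a — 2 nuclei, so 2 syllables.
The second nucleus (vowel 2 from the left) is /a/.

a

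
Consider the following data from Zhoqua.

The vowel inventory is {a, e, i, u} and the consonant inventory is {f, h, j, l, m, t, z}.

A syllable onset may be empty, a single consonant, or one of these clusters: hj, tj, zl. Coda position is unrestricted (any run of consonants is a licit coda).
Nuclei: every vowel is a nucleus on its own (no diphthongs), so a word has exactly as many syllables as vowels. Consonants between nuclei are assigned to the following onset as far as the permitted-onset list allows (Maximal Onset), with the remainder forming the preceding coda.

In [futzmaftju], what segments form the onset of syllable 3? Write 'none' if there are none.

Nuclei (vowels): u, a, u → 3 syllables.
Between /u/ (V1) and /a/ (V2): cluster /tzm/ — the longest permitted-onset suffix is /m/; onset = /m/, preceding coda = /tz/.
Between /a/ (V2) and /u/ (V3): /ftj/ — longest licit onset from the right is /tj/, leaving /f/ as coda.
Syllabification: futz.maf.tju.
Syllable 3 is /tju/: onset /tj/, nucleus /u/, coda ∅.

tj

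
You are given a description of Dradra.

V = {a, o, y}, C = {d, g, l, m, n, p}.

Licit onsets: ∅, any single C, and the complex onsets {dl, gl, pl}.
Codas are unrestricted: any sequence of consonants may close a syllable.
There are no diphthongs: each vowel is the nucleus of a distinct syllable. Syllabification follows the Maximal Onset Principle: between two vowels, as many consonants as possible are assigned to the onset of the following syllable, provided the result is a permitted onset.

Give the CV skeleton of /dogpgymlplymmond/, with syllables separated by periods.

CVCC.CVCC.CCVC.CVCC

Vowels present: o, y, y, o; each is a nucleus, giving 4 syllables.
Between /o/ (V1) and /y/ (V2): /gpg/ splits as /gp/ + /g/ (/g/ is the longest suffix that is a licit onset).
Between /y/ (V2) and /y/ (V3): cluster /mlpl/ — the longest permitted-onset suffix is /pl/; onset = /pl/, preceding coda = /ml/.
Between /y/ (V3) and /o/ (V4): /mm/; trying suffixes from longest down, /m/ is the first permitted one, so coda /m/ | onset /m/.
So the parse is dogp.gyml.plym.mond.
Mapping each syllable to C/V: /dogp/ → CVCC, /gyml/ → CVCC, /plym/ → CCVC, /mond/ → CVCC.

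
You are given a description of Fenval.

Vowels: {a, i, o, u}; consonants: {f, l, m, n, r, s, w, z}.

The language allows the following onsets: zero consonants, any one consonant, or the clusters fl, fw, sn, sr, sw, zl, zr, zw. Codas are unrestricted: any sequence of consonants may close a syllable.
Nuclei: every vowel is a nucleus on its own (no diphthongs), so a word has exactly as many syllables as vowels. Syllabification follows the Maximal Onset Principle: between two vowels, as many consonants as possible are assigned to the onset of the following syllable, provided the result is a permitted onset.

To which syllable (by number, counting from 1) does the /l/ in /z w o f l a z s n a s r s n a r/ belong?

The vowels are o, a, a, a — 4 nuclei, so 4 syllables.
σ1/σ2 boundary: /fl/ — entire cluster is a permitted onset → onset /fl/, coda ∅.
σ2/σ3 boundary: /zsn/ splits as /z/ + /sn/ (/sn/ is the longest suffix that is a licit onset).
σ3/σ4 boundary: cluster /srsn/ — the longest permitted-onset suffix is /sn/; onset = /sn/, preceding coda = /sr/.
Syllabification: zwo.flaz.snasr.snar.
The /l/ is in the onset of syllable 2 (/flaz/).

2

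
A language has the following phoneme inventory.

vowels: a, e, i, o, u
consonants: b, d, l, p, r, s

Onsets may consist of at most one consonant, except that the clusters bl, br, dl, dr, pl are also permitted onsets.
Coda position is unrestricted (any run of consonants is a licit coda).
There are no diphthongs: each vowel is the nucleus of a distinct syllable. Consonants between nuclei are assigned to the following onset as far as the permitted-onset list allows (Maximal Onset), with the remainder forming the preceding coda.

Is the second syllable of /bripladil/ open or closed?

open

Nuclei (vowels): i, a, i → 3 syllables.
/i…a/ gap (V1→V2): /pl/ — entire cluster is a permitted onset → onset /pl/, coda ∅.
/a…i/ gap (V2→V3): just /d/ — single C goes to the following onset.
So the parse is bri.pla.dil.
Syllable 2 is /pla/; it ends in its nucleus with no coda, so it is open.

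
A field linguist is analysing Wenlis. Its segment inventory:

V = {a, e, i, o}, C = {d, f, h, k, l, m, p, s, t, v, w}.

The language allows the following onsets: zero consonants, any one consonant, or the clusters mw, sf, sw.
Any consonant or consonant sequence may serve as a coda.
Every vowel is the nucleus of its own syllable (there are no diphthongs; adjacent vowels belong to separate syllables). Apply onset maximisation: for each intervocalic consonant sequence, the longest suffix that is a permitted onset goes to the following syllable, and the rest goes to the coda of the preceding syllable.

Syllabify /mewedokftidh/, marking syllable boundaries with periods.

me.we.dokf.tidh

Nuclei (vowels): e, e, o, i → 4 syllables.
Between /e/ (V1) and /e/ (V2): /w/ is a single consonant, so it becomes the next onset.
Between /e/ (V2) and /o/ (V3): /d/ is a single consonant, so it becomes the next onset.
Between /o/ (V3) and /i/ (V4): /kft/ splits as /kf/ + /t/ (/t/ is the longest suffix that is a licit onset).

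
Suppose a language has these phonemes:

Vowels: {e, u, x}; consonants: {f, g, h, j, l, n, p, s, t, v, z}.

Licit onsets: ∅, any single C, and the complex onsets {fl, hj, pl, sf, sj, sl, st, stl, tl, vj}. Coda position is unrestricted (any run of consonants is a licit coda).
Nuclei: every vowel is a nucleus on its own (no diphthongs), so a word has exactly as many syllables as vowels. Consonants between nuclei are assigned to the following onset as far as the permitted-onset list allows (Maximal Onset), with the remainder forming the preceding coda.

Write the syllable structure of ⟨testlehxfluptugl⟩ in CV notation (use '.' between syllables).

Nuclei (vowels): e, e, x, u, u → 5 syllables.
σ1/σ2 boundary: /stl/ is a licit onset in full, so it all attaches to the next syllable.
σ2/σ3 boundary: /h/ is a single consonant, so it becomes the next onset.
σ3/σ4 boundary: /fl/ is a licit onset in full, so it all attaches to the next syllable.
σ4/σ5 boundary: /pt/ splits as /p/ + /t/ (/t/ is the longest suffix that is a licit onset).
Putting it together: te.stle.hx.flup.tugl.
Mapping each syllable to C/V: /te/ → CV, /stle/ → CCCV, /hx/ → CV, /flup/ → CCVC, /tugl/ → CVCC.

CV.CCCV.CV.CCVC.CVCC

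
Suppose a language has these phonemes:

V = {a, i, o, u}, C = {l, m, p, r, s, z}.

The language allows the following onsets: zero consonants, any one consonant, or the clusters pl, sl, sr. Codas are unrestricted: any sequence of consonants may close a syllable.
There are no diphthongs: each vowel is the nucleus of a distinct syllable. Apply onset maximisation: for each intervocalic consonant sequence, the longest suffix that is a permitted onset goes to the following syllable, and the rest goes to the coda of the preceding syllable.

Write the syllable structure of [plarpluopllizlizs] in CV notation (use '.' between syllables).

Nuclei (vowels): a, u, o, i, i → 5 syllables.
Between /a/ (V1) and /u/ (V2): cluster /rpl/ — the longest permitted-onset suffix is /pl/; onset = /pl/, preceding coda = /r/.
Between /u/ (V2) and /o/ (V3): nothing intervenes; syllable break is V.V.
Between /o/ (V3) and /i/ (V4): /pll/ splits as /pl/ + /l/ (/l/ is the longest suffix that is a licit onset).
Between /i/ (V4) and /i/ (V5): /zl/ — longest licit onset from the right is /l/, leaving /z/ as coda.
Syllabification: plar.plu.opl.liz.lizs.
Mapping each syllable to C/V: /plar/ → CCVC, /plu/ → CCV, /opl/ → VCC, /liz/ → CVC, /lizs/ → CVCC.

CCVC.CCV.VCC.CVC.CVCC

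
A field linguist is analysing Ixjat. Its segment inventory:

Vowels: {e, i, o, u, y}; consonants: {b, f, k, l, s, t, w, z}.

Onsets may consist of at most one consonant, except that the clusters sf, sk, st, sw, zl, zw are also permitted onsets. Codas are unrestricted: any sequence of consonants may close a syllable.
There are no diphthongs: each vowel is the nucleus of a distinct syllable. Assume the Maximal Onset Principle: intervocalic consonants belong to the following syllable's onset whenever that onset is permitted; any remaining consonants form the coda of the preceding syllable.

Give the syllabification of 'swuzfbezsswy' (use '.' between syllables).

swuzf.bezs.swy

Nuclei (vowels): u, e, y → 3 syllables.
V1 /u/ – V2 /e/: /zfb/; trying suffixes from longest down, /b/ is the first permitted one, so coda /zf/ | onset /b/.
V2 /e/ – V3 /y/: /zssw/ splits as /zs/ + /sw/ (/sw/ is the longest suffix that is a licit onset).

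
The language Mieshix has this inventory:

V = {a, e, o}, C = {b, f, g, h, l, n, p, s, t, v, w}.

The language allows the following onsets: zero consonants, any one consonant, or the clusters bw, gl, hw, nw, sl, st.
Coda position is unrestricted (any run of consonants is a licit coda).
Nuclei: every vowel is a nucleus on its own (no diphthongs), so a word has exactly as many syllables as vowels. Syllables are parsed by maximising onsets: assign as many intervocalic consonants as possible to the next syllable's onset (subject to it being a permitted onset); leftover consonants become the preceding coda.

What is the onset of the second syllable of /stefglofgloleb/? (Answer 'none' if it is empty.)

gl

Vowels present: e, o, o, e; each is a nucleus, giving 4 syllables.
Between /e/ (V1) and /o/ (V2): cluster /fgl/ — the longest permitted-onset suffix is /gl/; onset = /gl/, preceding coda = /f/.
Between /o/ (V2) and /o/ (V3): /fgl/ — longest licit onset from the right is /gl/, leaving /f/ as coda.
Between /o/ (V3) and /e/ (V4): /l/ → onset of the next syllable (single consonants are always licit onsets).
Putting it together: stef.glof.glo.leb.
Syllable 2 is /glof/: onset /gl/, nucleus /o/, coda /f/.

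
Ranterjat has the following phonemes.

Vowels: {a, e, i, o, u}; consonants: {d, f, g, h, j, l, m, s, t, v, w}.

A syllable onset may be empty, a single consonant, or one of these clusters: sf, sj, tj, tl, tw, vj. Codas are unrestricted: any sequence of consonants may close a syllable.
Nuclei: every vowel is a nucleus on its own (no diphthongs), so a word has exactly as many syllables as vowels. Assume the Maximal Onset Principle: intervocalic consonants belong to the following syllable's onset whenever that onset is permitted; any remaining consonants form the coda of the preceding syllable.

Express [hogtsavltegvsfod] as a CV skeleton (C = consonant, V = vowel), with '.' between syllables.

Nuclei (vowels): o, a, e, o → 4 syllables.
/o…a/ gap (V1→V2): /gts/; trying suffixes from longest down, /s/ is the first permitted one, so coda /gt/ | onset /s/.
/a…e/ gap (V2→V3): /vlt/; trying suffixes from longest down, /t/ is the first permitted one, so coda /vl/ | onset /t/.
/e…o/ gap (V3→V4): /gvsf/ — longest licit onset from the right is /sf/, leaving /gv/ as coda.
Result: hogt.savl.tegv.sfod.
Mapping each syllable to C/V: /hogt/ → CVCC, /savl/ → CVCC, /tegv/ → CVCC, /sfod/ → CCVC.

CVCC.CVCC.CVCC.CCVC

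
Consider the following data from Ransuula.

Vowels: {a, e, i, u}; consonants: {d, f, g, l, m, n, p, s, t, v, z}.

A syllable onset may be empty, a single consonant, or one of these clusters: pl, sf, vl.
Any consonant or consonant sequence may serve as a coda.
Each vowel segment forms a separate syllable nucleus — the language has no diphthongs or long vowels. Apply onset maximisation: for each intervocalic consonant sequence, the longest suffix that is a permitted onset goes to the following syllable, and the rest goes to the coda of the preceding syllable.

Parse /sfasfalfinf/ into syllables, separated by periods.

sfa.sfal.finf

The vowels are a, a, i — 3 nuclei, so 3 syllables.
σ1/σ2 boundary: cluster /sf/ — /sf/ is itself a permitted onset, so the whole cluster goes right; preceding coda = ∅.
σ2/σ3 boundary: /lf/ splits as /l/ + /f/ (/f/ is the longest suffix that is a licit onset).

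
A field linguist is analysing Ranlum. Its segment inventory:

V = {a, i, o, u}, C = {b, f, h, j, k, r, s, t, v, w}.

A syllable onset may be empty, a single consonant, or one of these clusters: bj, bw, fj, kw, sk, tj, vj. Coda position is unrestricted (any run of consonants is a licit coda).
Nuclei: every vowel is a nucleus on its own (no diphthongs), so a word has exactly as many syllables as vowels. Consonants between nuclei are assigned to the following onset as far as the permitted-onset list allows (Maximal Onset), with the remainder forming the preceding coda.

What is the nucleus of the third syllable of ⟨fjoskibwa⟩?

The vowels are o, i, a — 3 nuclei, so 3 syllables.
The third nucleus (vowel 3 from the left) is /a/.

a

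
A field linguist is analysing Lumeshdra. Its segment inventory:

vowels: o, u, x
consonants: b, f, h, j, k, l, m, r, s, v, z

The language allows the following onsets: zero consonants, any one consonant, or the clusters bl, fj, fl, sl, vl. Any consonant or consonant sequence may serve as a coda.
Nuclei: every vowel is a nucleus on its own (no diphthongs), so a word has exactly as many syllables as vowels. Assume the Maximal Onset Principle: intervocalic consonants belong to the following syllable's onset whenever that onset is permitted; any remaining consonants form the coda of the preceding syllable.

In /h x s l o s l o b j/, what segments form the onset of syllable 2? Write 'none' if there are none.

sl

Vowels present: x, o, o; each is a nucleus, giving 3 syllables.
V1 /x/ – V2 /o/: /sl/ is a licit onset in full, so it all attaches to the next syllable.
V2 /o/ – V3 /o/: cluster /sl/ — /sl/ is itself a permitted onset, so the whole cluster goes right; preceding coda = ∅.
So the parse is hx.slo.slobj.
Syllable 2 is /slo/: onset /sl/, nucleus /o/, coda ∅.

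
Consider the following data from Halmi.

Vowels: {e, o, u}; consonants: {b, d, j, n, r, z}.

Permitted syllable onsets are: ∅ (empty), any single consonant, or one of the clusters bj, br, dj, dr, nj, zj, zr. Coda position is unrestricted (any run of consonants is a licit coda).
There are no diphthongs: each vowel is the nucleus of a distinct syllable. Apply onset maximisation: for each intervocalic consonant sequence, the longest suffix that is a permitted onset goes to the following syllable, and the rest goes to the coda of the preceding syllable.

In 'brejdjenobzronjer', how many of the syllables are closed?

3

The vowels are e, e, o, o, e — 5 nuclei, so 5 syllables.
V1 /e/ – V2 /e/: /jdj/; trying suffixes from longest down, /dj/ is the first permitted one, so coda /j/ | onset /dj/.
V2 /e/ – V3 /o/: /n/ → onset of the next syllable (single consonants are always licit onsets).
V3 /o/ – V4 /o/: cluster /bzr/ — the longest permitted-onset suffix is /zr/; onset = /zr/, preceding coda = /b/.
V4 /o/ – V5 /e/: /nj/ is a licit onset in full, so it all attaches to the next syllable.
Syllabification: brej.dje.nob.zro.njer.
Classifying each syllable: /brej/ (closed), /dje/ (open), /nob/ (closed), /zro/ (open), /njer/ (closed).
Closed syllables: 3.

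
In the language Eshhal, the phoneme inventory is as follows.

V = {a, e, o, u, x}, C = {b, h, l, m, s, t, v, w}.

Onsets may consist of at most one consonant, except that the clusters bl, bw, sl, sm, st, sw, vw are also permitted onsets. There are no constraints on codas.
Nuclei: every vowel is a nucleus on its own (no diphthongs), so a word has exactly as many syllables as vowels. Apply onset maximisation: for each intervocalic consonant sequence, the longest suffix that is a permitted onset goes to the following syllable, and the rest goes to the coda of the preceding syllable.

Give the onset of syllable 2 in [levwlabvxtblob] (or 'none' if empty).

Vowels present: e, a, x, o; each is a nucleus, giving 4 syllables.
σ1/σ2 boundary: /vwl/; trying suffixes from longest down, /l/ is the first permitted one, so coda /vw/ | onset /l/.
σ2/σ3 boundary: /bv/; trying suffixes from longest down, /v/ is the first permitted one, so coda /b/ | onset /v/.
σ3/σ4 boundary: /tbl/; trying suffixes from longest down, /bl/ is the first permitted one, so coda /t/ | onset /bl/.
Result: levw.lab.vxt.blob.
Syllable 2 is /lab/: onset /l/, nucleus /a/, coda /b/.

l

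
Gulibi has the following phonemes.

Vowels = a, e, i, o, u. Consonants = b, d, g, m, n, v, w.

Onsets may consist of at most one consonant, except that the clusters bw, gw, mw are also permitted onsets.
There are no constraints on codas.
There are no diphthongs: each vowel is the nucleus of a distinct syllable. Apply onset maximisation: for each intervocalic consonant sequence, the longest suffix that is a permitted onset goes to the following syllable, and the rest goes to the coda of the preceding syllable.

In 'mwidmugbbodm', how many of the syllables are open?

0

Nuclei (vowels): i, u, o → 3 syllables.
/i…u/ gap (V1→V2): /dm/ — longest licit onset from the right is /m/, leaving /d/ as coda.
/u…o/ gap (V2→V3): /gbb/ splits as /gb/ + /b/ (/b/ is the longest suffix that is a licit onset).
So the parse is mwid.mugb.bodm.
Classifying each syllable: /mwid/ (closed), /mugb/ (closed), /bodm/ (closed).
Open syllables: 0.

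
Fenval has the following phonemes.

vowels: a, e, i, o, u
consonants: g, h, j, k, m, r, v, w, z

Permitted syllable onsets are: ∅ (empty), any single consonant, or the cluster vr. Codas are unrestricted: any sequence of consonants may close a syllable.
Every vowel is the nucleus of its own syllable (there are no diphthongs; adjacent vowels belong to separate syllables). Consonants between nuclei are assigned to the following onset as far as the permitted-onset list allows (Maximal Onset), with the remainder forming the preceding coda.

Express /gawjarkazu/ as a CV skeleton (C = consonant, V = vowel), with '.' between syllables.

CVC.CVC.CV.CV

Vowels present: a, a, a, u; each is a nucleus, giving 4 syllables.
V1 /a/ – V2 /a/: /wj/ splits as /w/ + /j/ (/j/ is the longest suffix that is a licit onset).
V2 /a/ – V3 /a/: /rk/; trying suffixes from longest down, /k/ is the first permitted one, so coda /r/ | onset /k/.
V3 /a/ – V4 /u/: /z/ is a single consonant, so it becomes the next onset.
Syllabification: gaw.jar.ka.zu.
Mapping each syllable to C/V: /gaw/ → CVC, /jar/ → CVC, /ka/ → CV, /zu/ → CV.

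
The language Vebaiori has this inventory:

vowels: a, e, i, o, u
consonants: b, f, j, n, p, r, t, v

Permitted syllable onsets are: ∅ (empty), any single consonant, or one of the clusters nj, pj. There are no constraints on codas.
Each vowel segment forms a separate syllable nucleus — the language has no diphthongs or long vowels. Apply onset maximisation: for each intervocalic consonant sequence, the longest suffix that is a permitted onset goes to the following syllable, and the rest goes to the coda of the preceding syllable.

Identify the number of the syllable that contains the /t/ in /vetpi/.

The vowels are e, i — 2 nuclei, so 2 syllables.
/e…i/ gap (V1→V2): cluster /tp/ — the longest permitted-onset suffix is /p/; onset = /p/, preceding coda = /t/.
So the parse is vet.pi.
The /t/ is in the coda of syllable 1 (/vet/).

1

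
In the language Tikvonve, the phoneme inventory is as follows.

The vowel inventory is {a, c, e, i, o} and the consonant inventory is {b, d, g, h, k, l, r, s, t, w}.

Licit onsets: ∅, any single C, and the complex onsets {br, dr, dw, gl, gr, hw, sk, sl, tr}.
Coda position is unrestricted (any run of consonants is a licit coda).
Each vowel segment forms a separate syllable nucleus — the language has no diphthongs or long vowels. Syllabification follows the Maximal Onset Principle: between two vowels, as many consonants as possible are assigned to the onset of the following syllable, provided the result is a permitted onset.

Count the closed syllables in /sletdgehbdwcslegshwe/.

Nuclei (vowels): e, e, c, e, e → 5 syllables.
V1 /e/ – V2 /e/: cluster /tdg/ — the longest permitted-onset suffix is /g/; onset = /g/, preceding coda = /td/.
V2 /e/ – V3 /c/: /hbdw/ — longest licit onset from the right is /dw/, leaving /hb/ as coda.
V3 /c/ – V4 /e/: cluster /sl/ — /sl/ is itself a permitted onset, so the whole cluster goes right; preceding coda = ∅.
V4 /e/ – V5 /e/: cluster /gshw/ — the longest permitted-onset suffix is /hw/; onset = /hw/, preceding coda = /gs/.
So the parse is sletd.gehb.dwc.slegs.hwe.
Classifying each syllable: /sletd/ (closed), /gehb/ (closed), /dwc/ (open), /slegs/ (closed), /hwe/ (open).
Closed syllables: 3.

3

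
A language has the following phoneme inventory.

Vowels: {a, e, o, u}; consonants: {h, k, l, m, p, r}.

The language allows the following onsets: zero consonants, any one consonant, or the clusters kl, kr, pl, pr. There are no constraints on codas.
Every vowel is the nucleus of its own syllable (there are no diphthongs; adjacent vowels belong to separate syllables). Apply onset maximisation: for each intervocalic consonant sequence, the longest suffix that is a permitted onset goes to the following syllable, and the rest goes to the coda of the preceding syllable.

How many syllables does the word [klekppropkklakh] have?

3

Vowels present: e, o, a; each is a nucleus, giving 3 syllables.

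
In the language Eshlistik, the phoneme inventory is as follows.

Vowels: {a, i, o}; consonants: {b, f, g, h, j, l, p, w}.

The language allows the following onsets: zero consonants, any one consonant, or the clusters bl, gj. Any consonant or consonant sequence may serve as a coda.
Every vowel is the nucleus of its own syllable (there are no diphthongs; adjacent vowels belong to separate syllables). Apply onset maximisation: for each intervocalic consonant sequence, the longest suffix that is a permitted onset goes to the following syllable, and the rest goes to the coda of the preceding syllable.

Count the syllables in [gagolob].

The vowels are a, o, o — 3 nuclei, so 3 syllables.

3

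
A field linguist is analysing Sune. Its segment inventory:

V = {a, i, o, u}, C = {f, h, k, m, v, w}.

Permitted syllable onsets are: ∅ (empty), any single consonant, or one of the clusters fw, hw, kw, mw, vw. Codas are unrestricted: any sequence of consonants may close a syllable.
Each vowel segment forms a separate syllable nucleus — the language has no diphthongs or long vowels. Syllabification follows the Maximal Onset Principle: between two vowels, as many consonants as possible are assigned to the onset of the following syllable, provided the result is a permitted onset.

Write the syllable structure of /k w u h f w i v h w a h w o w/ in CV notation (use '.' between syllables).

CCVC.CCVC.CCV.CCVC

Vowels present: u, i, a, o; each is a nucleus, giving 4 syllables.
V1 /u/ – V2 /i/: /hfw/ — longest licit onset from the right is /fw/, leaving /h/ as coda.
V2 /i/ – V3 /a/: /vhw/ splits as /v/ + /hw/ (/hw/ is the longest suffix that is a licit onset).
V3 /a/ – V4 /o/: cluster /hw/ — /hw/ is itself a permitted onset, so the whole cluster goes right; preceding coda = ∅.
Putting it together: kwuh.fwiv.hwa.hwow.
Mapping each syllable to C/V: /kwuh/ → CCVC, /fwiv/ → CCVC, /hwa/ → CCV, /hwow/ → CCVC.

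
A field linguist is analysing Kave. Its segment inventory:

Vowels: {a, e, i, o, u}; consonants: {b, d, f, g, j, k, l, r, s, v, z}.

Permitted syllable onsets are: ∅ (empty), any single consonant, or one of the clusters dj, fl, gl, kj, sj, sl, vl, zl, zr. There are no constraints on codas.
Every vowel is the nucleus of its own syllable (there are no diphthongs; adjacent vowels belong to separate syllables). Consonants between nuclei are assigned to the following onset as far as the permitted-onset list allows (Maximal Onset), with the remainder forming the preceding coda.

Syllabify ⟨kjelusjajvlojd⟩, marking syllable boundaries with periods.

kje.lu.sjaj.vlojd

Nuclei (vowels): e, u, a, o → 4 syllables.
σ1/σ2 boundary: just /l/ — single C goes to the following onset.
σ2/σ3 boundary: cluster /sj/ — /sj/ is itself a permitted onset, so the whole cluster goes right; preceding coda = ∅.
σ3/σ4 boundary: /jvl/ splits as /j/ + /vl/ (/vl/ is the longest suffix that is a licit onset).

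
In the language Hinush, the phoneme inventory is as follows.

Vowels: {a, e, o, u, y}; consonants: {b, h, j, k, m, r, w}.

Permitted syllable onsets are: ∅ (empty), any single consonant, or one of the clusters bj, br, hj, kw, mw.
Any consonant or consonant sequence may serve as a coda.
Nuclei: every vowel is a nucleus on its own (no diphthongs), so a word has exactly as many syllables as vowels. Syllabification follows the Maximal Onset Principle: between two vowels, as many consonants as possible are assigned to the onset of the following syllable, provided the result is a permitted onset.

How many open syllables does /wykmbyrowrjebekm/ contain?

Nuclei (vowels): y, y, o, e, e → 5 syllables.
/y…y/ gap (V1→V2): cluster /kmb/ — the longest permitted-onset suffix is /b/; onset = /b/, preceding coda = /km/.
/y…o/ gap (V2→V3): just /r/ — single C goes to the following onset.
/o…e/ gap (V3→V4): /wrj/; trying suffixes from longest down, /j/ is the first permitted one, so coda /wr/ | onset /j/.
/e…e/ gap (V4→V5): /b/ is a single consonant, so it becomes the next onset.
So the parse is wykm.by.rowr.je.bekm.
Classifying each syllable: /wykm/ (closed), /by/ (open), /rowr/ (closed), /je/ (open), /bekm/ (closed).
Open syllables: 2.

2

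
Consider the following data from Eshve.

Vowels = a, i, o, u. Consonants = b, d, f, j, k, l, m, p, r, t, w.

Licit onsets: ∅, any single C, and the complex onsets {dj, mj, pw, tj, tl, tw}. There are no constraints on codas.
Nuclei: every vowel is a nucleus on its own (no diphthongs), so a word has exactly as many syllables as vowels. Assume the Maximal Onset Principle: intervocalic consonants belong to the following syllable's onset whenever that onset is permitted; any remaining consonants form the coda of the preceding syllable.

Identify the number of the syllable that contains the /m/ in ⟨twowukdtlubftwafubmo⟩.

6

The vowels are o, u, u, a, u, o — 6 nuclei, so 6 syllables.
/o…u/ gap (V1→V2): /w/ → onset of the next syllable (single consonants are always licit onsets).
/u…u/ gap (V2→V3): /kdtl/; trying suffixes from longest down, /tl/ is the first permitted one, so coda /kd/ | onset /tl/.
/u…a/ gap (V3→V4): cluster /bftw/ — the longest permitted-onset suffix is /tw/; onset = /tw/, preceding coda = /bf/.
/a…u/ gap (V4→V5): /f/ is a single consonant, so it becomes the next onset.
/u…o/ gap (V5→V6): /bm/ — longest licit onset from the right is /m/, leaving /b/ as coda.
Putting it together: two.wukd.tlubf.twa.fub.mo.
The /m/ is in the onset of syllable 6 (/mo/).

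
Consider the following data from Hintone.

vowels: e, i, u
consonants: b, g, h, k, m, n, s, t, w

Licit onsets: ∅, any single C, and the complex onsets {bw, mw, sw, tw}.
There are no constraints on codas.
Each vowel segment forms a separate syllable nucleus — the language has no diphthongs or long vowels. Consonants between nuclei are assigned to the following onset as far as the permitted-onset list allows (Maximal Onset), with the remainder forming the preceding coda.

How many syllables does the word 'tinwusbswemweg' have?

4

The vowels are i, u, e, e — 4 nuclei, so 4 syllables.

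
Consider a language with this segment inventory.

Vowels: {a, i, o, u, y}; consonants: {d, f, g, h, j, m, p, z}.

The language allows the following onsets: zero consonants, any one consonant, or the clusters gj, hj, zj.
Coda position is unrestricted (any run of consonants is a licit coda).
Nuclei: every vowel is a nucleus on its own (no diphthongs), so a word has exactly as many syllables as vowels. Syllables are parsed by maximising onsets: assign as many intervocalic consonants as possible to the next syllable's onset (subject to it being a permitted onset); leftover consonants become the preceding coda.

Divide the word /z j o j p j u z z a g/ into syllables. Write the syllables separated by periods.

zjojp.juz.zag

Vowels present: o, u, a; each is a nucleus, giving 3 syllables.
/o…u/ gap (V1→V2): /jpj/ splits as /jp/ + /j/ (/j/ is the longest suffix that is a licit onset).
/u…a/ gap (V2→V3): /zz/ — longest licit onset from the right is /z/, leaving /z/ as coda.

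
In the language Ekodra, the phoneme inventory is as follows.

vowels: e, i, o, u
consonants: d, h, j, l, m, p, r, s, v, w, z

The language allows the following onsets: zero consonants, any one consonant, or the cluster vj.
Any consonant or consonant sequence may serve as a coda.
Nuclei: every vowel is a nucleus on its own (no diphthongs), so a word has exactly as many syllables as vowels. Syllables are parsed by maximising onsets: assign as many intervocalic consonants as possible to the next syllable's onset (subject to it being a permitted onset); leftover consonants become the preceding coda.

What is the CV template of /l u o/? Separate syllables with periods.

CV.V

The vowels are u, o — 2 nuclei, so 2 syllables.
σ1/σ2 boundary: no consonants, so the boundary falls immediately after /u/.
So the parse is lu.o.
Mapping each syllable to C/V: /lu/ → CV, /o/ → V.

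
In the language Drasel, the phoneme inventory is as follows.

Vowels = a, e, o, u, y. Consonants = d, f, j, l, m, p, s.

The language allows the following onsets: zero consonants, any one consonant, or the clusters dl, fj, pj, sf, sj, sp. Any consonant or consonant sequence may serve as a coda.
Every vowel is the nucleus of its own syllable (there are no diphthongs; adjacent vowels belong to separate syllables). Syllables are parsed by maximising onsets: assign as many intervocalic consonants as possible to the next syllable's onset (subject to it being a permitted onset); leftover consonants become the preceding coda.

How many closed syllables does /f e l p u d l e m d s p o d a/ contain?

The vowels are e, u, e, o, a — 5 nuclei, so 5 syllables.
V1 /e/ – V2 /u/: /lp/; trying suffixes from longest down, /p/ is the first permitted one, so coda /l/ | onset /p/.
V2 /u/ – V3 /e/: /dl/ — entire cluster is a permitted onset → onset /dl/, coda ∅.
V3 /e/ – V4 /o/: /mdsp/ — longest licit onset from the right is /sp/, leaving /md/ as coda.
V4 /o/ – V5 /a/: just /d/ — single C goes to the following onset.
Putting it together: fel.pu.dlemd.spo.da.
Classifying each syllable: /fel/ (closed), /pu/ (open), /dlemd/ (closed), /spo/ (open), /da/ (open).
Closed syllables: 2.

2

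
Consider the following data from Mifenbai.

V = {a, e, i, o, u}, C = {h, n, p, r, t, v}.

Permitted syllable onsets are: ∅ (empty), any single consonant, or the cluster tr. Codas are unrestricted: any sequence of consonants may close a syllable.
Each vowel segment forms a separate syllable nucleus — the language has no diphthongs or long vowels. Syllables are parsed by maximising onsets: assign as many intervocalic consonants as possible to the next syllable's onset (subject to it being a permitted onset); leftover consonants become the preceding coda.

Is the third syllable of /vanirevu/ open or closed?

open

Nuclei (vowels): a, i, e, u → 4 syllables.
V1 /a/ – V2 /i/: just /n/ — single C goes to the following onset.
V2 /i/ – V3 /e/: /r/ is a single consonant, so it becomes the next onset.
V3 /e/ – V4 /u/: just /v/ — single C goes to the following onset.
So the parse is va.ni.re.vu.
Syllable 3 is /re/; it ends in its nucleus with no coda, so it is open.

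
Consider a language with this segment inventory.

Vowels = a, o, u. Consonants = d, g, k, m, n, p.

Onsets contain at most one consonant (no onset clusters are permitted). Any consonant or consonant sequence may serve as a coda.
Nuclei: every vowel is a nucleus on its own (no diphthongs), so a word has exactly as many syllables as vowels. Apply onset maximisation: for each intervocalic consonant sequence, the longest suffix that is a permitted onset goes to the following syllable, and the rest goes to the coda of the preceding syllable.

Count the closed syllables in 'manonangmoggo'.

2

The vowels are a, o, a, o, o — 5 nuclei, so 5 syllables.
/a…o/ gap (V1→V2): just /n/ — single C goes to the following onset.
/o…a/ gap (V2→V3): /n/ → onset of the next syllable (single consonants are always licit onsets).
/a…o/ gap (V3→V4): /ngm/; trying suffixes from longest down, /m/ is the first permitted one, so coda /ng/ | onset /m/.
/o…o/ gap (V4→V5): cluster /gg/ — the longest permitted-onset suffix is /g/; onset = /g/, preceding coda = /g/.
So the parse is ma.no.nang.mog.go.
Classifying each syllable: /ma/ (open), /no/ (open), /nang/ (closed), /mog/ (closed), /go/ (open).
Closed syllables: 2.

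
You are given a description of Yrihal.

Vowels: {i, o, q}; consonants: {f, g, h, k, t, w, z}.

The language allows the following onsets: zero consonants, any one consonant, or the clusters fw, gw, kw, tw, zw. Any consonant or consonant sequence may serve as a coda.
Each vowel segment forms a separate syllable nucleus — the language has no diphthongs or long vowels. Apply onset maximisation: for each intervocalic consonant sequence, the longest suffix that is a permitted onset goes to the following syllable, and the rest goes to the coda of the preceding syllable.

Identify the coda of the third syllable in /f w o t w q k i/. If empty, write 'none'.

none

Vowels present: o, q, i; each is a nucleus, giving 3 syllables.
V1 /o/ – V2 /q/: /tw/ is a licit onset in full, so it all attaches to the next syllable.
V2 /q/ – V3 /i/: /k/ → onset of the next syllable (single consonants are always licit onsets).
So the parse is fwo.twq.ki.
Syllable 3 is /ki/: onset /k/, nucleus /i/, coda ∅.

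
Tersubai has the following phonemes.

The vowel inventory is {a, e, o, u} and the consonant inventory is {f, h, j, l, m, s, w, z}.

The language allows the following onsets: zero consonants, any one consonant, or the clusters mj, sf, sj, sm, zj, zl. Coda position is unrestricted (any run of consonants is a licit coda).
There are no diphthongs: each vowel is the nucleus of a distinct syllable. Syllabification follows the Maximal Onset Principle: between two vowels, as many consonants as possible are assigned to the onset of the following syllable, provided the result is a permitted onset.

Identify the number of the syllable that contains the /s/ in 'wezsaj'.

The vowels are e, a — 2 nuclei, so 2 syllables.
σ1/σ2 boundary: /zs/ — longest licit onset from the right is /s/, leaving /z/ as coda.
Syllabification: wez.saj.
The /s/ is in the onset of syllable 2 (/saj/).

2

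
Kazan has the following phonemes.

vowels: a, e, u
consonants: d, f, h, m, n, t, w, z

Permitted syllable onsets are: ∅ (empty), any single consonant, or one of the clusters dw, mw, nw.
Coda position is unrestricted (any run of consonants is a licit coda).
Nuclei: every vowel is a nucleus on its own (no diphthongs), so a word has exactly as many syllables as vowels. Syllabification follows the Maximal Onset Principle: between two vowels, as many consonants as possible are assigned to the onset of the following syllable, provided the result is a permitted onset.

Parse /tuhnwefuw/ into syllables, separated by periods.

Nuclei (vowels): u, e, u → 3 syllables.
/u…e/ gap (V1→V2): cluster /hnw/ — the longest permitted-onset suffix is /nw/; onset = /nw/, preceding coda = /h/.
/e…u/ gap (V2→V3): just /f/ — single C goes to the following onset.

tuh.nwe.fuw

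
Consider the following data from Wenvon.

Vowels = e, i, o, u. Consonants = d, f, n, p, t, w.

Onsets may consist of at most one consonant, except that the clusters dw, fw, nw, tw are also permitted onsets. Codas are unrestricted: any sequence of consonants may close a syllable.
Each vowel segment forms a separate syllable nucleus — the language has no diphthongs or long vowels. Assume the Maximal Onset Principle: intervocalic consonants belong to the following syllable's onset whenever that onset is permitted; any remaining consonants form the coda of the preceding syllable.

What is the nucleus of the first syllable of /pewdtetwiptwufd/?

e

Vowels present: e, e, i, u; each is a nucleus, giving 4 syllables.
The first nucleus (vowel 1 from the left) is /e/.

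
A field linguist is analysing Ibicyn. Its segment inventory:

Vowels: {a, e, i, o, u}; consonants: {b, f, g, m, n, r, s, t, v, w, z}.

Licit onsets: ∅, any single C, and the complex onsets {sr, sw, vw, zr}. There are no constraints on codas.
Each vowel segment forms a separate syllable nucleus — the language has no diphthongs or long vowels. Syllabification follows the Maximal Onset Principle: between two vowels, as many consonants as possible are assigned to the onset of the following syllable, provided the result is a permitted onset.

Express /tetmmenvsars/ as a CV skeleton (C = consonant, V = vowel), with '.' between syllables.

CVCC.CVCC.CVCC

The vowels are e, e, a — 3 nuclei, so 3 syllables.
V1 /e/ – V2 /e/: /tmm/ splits as /tm/ + /m/ (/m/ is the longest suffix that is a licit onset).
V2 /e/ – V3 /a/: /nvs/ — longest licit onset from the right is /s/, leaving /nv/ as coda.
Result: tetm.menv.sars.
Mapping each syllable to C/V: /tetm/ → CVCC, /menv/ → CVCC, /sars/ → CVCC.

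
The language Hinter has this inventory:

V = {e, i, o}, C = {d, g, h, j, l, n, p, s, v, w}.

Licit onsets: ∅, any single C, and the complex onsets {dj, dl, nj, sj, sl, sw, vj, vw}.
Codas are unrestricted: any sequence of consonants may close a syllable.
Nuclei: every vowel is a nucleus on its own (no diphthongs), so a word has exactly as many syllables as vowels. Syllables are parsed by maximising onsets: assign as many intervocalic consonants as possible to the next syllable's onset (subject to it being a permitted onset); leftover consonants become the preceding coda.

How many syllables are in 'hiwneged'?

3

Nuclei (vowels): i, e, e → 3 syllables.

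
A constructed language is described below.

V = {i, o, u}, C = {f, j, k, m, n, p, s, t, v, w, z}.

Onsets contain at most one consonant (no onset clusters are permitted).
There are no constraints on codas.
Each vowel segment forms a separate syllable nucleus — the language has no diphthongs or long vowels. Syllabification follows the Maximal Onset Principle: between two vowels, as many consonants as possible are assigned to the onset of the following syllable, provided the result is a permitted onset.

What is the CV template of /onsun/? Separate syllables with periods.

VC.CVC

Vowels present: o, u; each is a nucleus, giving 2 syllables.
/o…u/ gap (V1→V2): /ns/; trying suffixes from longest down, /s/ is the first permitted one, so coda /n/ | onset /s/.
Result: on.sun.
Mapping each syllable to C/V: /on/ → VC, /sun/ → CVC.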